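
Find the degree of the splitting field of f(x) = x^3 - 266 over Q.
[K:Q] = 6

x^3 - 266 has one real root r = 266^(1/3) and two complex roots r*zeta_3, r*zeta_3^2 where zeta_3 = e^(2*pi*i/3). The splitting field is Q(r, zeta_3). [Q(r):Q] = 3 and [Q(zeta_3):Q] = 2 with gcd = 1, so [Q(r, zeta_3):Q] = 3 * 2 = 6.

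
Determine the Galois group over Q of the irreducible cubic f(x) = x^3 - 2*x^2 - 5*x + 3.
Gal(K/Q) = S_3 (symmetric group of order 6)

Compute the discriminant of x^3 + (-2)*x^2 + (-5)*x + (3): Δ = 993. Since Δ is not a rational square, the Galois group is not contained in A_3; it must be the full S_3 (irreducibility of the cubic rules out anything smaller).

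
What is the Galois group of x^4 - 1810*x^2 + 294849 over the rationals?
Gal(K/Q) = Z/2Z (cyclic of order 2)

f factors as (x^2 - 1629)(x^2 - 181), so the splitting field is K = Q(sqrt(1629), sqrt(181)). The squarefree part of 1629 is 181 and the squarefree part of 181 is also 181, so sqrt(1629) and sqrt(181) are both rational multiples of sqrt(181). Hence Q(sqrt(1629)) = Q(sqrt(181)) = Q(sqrt(181)), and the splitting field collapses to a single degree-2 extension with Galois group Z/2Z.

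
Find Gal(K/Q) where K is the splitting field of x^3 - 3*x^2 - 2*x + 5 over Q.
Gal(K/Q) = S_3 (symmetric group of order 6)

Compute the discriminant of x^3 + (-3)*x^2 + (-2)*x + (5): Δ = 473. Since Δ is not a rational square, the Galois group is not contained in A_3; it must be the full S_3 (irreducibility of the cubic rules out anything smaller).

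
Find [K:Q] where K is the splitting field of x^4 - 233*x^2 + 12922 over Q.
[K:Q] = 4

f factors as (x^2 - 142)(x^2 - 91); the splitting field is K = Q(sqrt(142), sqrt(91)). Since 142, 91, and 12922 are all non-squares in Q, the three subfields Q(sqrt(142)), Q(sqrt(91)), Q(sqrt(12922)) are distinct degree-2 extensions, so [K:Q] = 4 (Klein four Galois group).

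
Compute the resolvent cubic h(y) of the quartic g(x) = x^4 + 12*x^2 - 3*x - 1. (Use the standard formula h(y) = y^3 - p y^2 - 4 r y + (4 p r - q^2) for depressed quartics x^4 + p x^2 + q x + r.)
h(y) = y^3 - 12*y^2 + 4*y - 57

Identify coefficients: p = 12, q = -3, r = -1.
Plug into h(y) = y^3 - p y^2 - 4 r y + (4 p r - q^2):
  h(y) = y^3 - (12) y^2 - 4*(-1) y + (4*(12)*(-1) - (-3)^2)
       = y^3 + (-12) y^2 + (4) y + (-57).
Simplifying: h(y) = y^3 - 12*y^2 + 4*y - 57.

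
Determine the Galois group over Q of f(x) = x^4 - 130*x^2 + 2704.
Gal(K/Q) = Z/2Z (cyclic of order 2)

f factors as (x^2 - 104)(x^2 - 26), so the splitting field is K = Q(sqrt(104), sqrt(26)). The squarefree part of 104 is 26 and the squarefree part of 26 is also 26, so sqrt(104) and sqrt(26) are both rational multiples of sqrt(26). Hence Q(sqrt(104)) = Q(sqrt(26)) = Q(sqrt(26)), and the splitting field collapses to a single degree-2 extension with Galois group Z/2Z.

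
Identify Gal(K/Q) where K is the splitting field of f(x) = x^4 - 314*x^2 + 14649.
Gal(K/Q) = V_4 (Klein four-group, Z/2Z × Z/2Z)

f factors as (x^2 - 257)(x^2 - 57), so the splitting field is K = Q(sqrt(257), sqrt(57)). The elements 257, 57, 14649 are all non-squares in Q, so sqrt(257) and sqrt(57) generate independent quadratic extensions. Thus [K:Q] = 4 and Gal(K/Q) is generated by the two order-2 automorphisms sqrt(257) ↦ -sqrt(257) and sqrt(57) ↦ -sqrt(57), giving V_4.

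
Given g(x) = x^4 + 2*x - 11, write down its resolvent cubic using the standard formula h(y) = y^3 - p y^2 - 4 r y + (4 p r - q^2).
h(y) = y^3 + 44*y - 4

Identify coefficients: p = 0, q = 2, r = -11.
Plug into h(y) = y^3 - p y^2 - 4 r y + (4 p r - q^2):
  h(y) = y^3 - (0) y^2 - 4*(-11) y + (4*(0)*(-11) - (2)^2)
       = y^3 + (0) y^2 + (44) y + (-4).
Simplifying: h(y) = y^3 + 44*y - 4.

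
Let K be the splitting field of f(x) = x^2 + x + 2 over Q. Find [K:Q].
[K:Q] = 2

The discriminant of x^2 + (1)*x + (2) is b^2 - 4c = 1 - (8) = -7. Since -7 is not a perfect square in Q, the polynomial is irreducible over Q. Its two roots generate a degree-2 extension, so [K:Q] = 2.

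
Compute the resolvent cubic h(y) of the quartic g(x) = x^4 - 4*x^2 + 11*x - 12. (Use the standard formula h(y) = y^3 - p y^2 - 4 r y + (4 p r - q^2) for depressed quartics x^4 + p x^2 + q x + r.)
h(y) = y^3 + 4*y^2 + 48*y + 71

Identify coefficients: p = -4, q = 11, r = -12.
Plug into h(y) = y^3 - p y^2 - 4 r y + (4 p r - q^2):
  h(y) = y^3 - (-4) y^2 - 4*(-12) y + (4*(-4)*(-12) - (11)^2)
       = y^3 + (4) y^2 + (48) y + (71).
Simplifying: h(y) = y^3 + 4*y^2 + 48*y + 71.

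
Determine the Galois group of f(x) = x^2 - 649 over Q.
Gal(K/Q) = Z/2Z (cyclic of order 2)

x^2 - 649 is irreducible over Q since 649 is not a rational square. The splitting field Q(sqrt(649)) has degree 2 over Q, and its unique nontrivial automorphism is sqrt(649) ↦ -sqrt(649). Hence Gal(Q(sqrt(649))/Q) = Z/2Z.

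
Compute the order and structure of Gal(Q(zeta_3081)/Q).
|Gal(Q(zeta_3081)/Q)| = phi(3081) = 1872; group ≅ (Z/3081Z)^* ≅ Z/2Z × Z/12Z × Z/78Z

The n-th cyclotomic polynomial Φ_3081(x) is the minimal polynomial of zeta_3081 over Q and has degree phi(3081) = 1872. So Q(zeta_3081) is a degree-1872 Galois extension with Galois group (Z/3081Z)^*. By CRT, (Z/3081Z)^* ≅ (Z/3Z)^* × (Z/13Z)^* × (Z/79Z)^*. Each prime-power unit group is (Z/3Z)^* ≅ Z/2Z; (Z/13Z)^* ≅ Z/12Z; (Z/79Z)^* ≅ Z/78Z. Hence Gal(Q(zeta_3081)/Q) ≅ Z/2Z × Z/12Z × Z/78Z.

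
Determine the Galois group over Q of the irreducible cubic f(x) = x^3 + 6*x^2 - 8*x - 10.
Gal(K/Q) = S_3 (symmetric group of order 6)

Compute the discriminant of x^3 + (6)*x^2 + (-8)*x + (-10): Δ = 18932. Since Δ is not a rational square, the Galois group is not contained in A_3; it must be the full S_3 (irreducibility of the cubic rules out anything smaller).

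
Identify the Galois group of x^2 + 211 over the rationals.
Gal(K/Q) = Z/2Z (cyclic of order 2)

x^2 + 211 is irreducible over Q since -211 is not a rational square. The splitting field Q(sqrt(-211)) has degree 2 over Q, and its unique nontrivial automorphism is sqrt(-211) ↦ -sqrt(-211). Hence Gal(Q(sqrt(-211))/Q) = Z/2Z.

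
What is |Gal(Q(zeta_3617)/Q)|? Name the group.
|Gal(Q(zeta_3617)/Q)| = phi(3617) = 3616; group ≅ (Z/3617Z)^* ≅ Z/3616Z

The n-th cyclotomic polynomial Φ_3617(x) is the minimal polynomial of zeta_3617 over Q and has degree phi(3617) = 3616. So Q(zeta_3617) is a degree-3616 Galois extension with Galois group (Z/3617Z)^*. (Z/3617Z)^* is cyclic since 3617 is an odd prime power (or 4). Hence Gal(Q(zeta_3617)/Q) ≅ Z/3616Z.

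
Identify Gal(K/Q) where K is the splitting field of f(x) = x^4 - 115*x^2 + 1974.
Gal(K/Q) = V_4 (Klein four-group, Z/2Z × Z/2Z)

f factors as (x^2 - 94)(x^2 - 21), so the splitting field is K = Q(sqrt(94), sqrt(21)). The elements 94, 21, 1974 are all non-squares in Q, so sqrt(94) and sqrt(21) generate independent quadratic extensions. Thus [K:Q] = 4 and Gal(K/Q) is generated by the two order-2 automorphisms sqrt(94) ↦ -sqrt(94) and sqrt(21) ↦ -sqrt(21), giving V_4.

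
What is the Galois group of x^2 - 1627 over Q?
Gal(K/Q) = Z/2Z (cyclic of order 2)

x^2 - 1627 is irreducible over Q since 1627 is not a rational square. The splitting field Q(sqrt(1627)) has degree 2 over Q, and its unique nontrivial automorphism is sqrt(1627) ↦ -sqrt(1627). Hence Gal(Q(sqrt(1627))/Q) = Z/2Z.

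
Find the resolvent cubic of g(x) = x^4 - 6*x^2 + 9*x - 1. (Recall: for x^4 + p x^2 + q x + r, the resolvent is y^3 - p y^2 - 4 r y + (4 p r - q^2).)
h(y) = y^3 + 6*y^2 + 4*y - 57

Identify coefficients: p = -6, q = 9, r = -1.
Plug into h(y) = y^3 - p y^2 - 4 r y + (4 p r - q^2):
  h(y) = y^3 - (-6) y^2 - 4*(-1) y + (4*(-6)*(-1) - (9)^2)
       = y^3 + (6) y^2 + (4) y + (-57).
Simplifying: h(y) = y^3 + 6*y^2 + 4*y - 57.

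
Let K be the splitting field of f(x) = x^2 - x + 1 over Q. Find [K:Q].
[K:Q] = 2

The discriminant of x^2 + (-1)*x + (1) is b^2 - 4c = 1 - (4) = -3. Since -3 is not a perfect square in Q, the polynomial is irreducible over Q. Its two roots generate a degree-2 extension, so [K:Q] = 2.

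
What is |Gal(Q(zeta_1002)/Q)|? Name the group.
|Gal(Q(zeta_1002)/Q)| = phi(1002) = 332; group ≅ (Z/1002Z)^* ≅ Z/2Z × Z/166Z

The n-th cyclotomic polynomial Φ_1002(x) is the minimal polynomial of zeta_1002 over Q and has degree phi(1002) = 332. So Q(zeta_1002) is a degree-332 Galois extension with Galois group (Z/1002Z)^*. By CRT, (Z/1002Z)^* ≅ (Z/2Z)^* × (Z/3Z)^* × (Z/167Z)^*. Each prime-power unit group is (Z/2Z)^* ≅ trivial group (order 1); (Z/3Z)^* ≅ Z/2Z; (Z/167Z)^* ≅ Z/166Z. Hence Gal(Q(zeta_1002)/Q) ≅ Z/2Z × Z/166Z.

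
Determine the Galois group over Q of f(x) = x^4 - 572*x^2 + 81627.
Gal(K/Q) = V_4 (Klein four-group, Z/2Z × Z/2Z)

f factors as (x^2 - 273)(x^2 - 299), so the splitting field is K = Q(sqrt(273), sqrt(299)). The elements 273, 299, 81627 are all non-squares in Q, so sqrt(273) and sqrt(299) generate independent quadratic extensions. Thus [K:Q] = 4 and Gal(K/Q) is generated by the two order-2 automorphisms sqrt(273) ↦ -sqrt(273) and sqrt(299) ↦ -sqrt(299), giving V_4.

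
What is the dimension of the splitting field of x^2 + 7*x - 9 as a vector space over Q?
[K:Q] = 2

The discriminant of x^2 + (7)*x + (-9) is b^2 - 4c = 49 - (-36) = 85. Since 85 is not a perfect square in Q, the polynomial is irreducible over Q. Its two roots generate a degree-2 extension, so [K:Q] = 2.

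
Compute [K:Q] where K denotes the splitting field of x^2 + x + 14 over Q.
[K:Q] = 2

The discriminant of x^2 + (1)*x + (14) is b^2 - 4c = 1 - (56) = -55. Since -55 is not a perfect square in Q, the polynomial is irreducible over Q. Its two roots generate a degree-2 extension, so [K:Q] = 2.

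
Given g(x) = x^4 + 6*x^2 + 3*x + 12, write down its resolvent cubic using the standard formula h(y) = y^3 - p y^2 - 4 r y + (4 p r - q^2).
h(y) = y^3 - 6*y^2 - 48*y + 279

Identify coefficients: p = 6, q = 3, r = 12.
Plug into h(y) = y^3 - p y^2 - 4 r y + (4 p r - q^2):
  h(y) = y^3 - (6) y^2 - 4*(12) y + (4*(6)*(12) - (3)^2)
       = y^3 + (-6) y^2 + (-48) y + (279).
Simplifying: h(y) = y^3 - 6*y^2 - 48*y + 279.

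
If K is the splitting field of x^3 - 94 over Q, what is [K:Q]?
[K:Q] = 6

x^3 - 94 has one real root r = 94^(1/3) and two complex roots r*zeta_3, r*zeta_3^2 where zeta_3 = e^(2*pi*i/3). The splitting field is Q(r, zeta_3). [Q(r):Q] = 3 and [Q(zeta_3):Q] = 2 with gcd = 1, so [Q(r, zeta_3):Q] = 3 * 2 = 6.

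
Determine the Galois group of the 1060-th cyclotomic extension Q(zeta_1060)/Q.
|Gal(Q(zeta_1060)/Q)| = phi(1060) = 416; group ≅ (Z/1060Z)^* ≅ Z/2Z × Z/4Z × Z/52Z

The n-th cyclotomic polynomial Φ_1060(x) is the minimal polynomial of zeta_1060 over Q and has degree phi(1060) = 416. So Q(zeta_1060) is a degree-416 Galois extension with Galois group (Z/1060Z)^*. By CRT, (Z/1060Z)^* ≅ (Z/4Z)^* × (Z/5Z)^* × (Z/53Z)^*. Each prime-power unit group is (Z/4Z)^* ≅ Z/2Z; (Z/5Z)^* ≅ Z/4Z; (Z/53Z)^* ≅ Z/52Z. Hence Gal(Q(zeta_1060)/Q) ≅ Z/2Z × Z/4Z × Z/52Z.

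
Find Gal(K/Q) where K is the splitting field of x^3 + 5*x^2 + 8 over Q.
Gal(K/Q) = S_3 (symmetric group of order 6)

Compute the discriminant of x^3 + (5)*x^2 + (0)*x + (8): Δ = -5728. Since Δ is not a rational square, the Galois group is not contained in A_3; it must be the full S_3 (irreducibility of the cubic rules out anything smaller).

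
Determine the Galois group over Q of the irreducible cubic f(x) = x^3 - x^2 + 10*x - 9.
Gal(K/Q) = S_3 (symmetric group of order 6)

Compute the discriminant of x^3 + (-1)*x^2 + (10)*x + (-9): Δ = -4503. Since Δ is not a rational square, the Galois group is not contained in A_3; it must be the full S_3 (irreducibility of the cubic rules out anything smaller).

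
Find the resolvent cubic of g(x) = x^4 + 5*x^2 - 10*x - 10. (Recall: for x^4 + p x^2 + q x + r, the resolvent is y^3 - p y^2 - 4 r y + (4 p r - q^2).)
h(y) = y^3 - 5*y^2 + 40*y - 300

Identify coefficients: p = 5, q = -10, r = -10.
Plug into h(y) = y^3 - p y^2 - 4 r y + (4 p r - q^2):
  h(y) = y^3 - (5) y^2 - 4*(-10) y + (4*(5)*(-10) - (-10)^2)
       = y^3 + (-5) y^2 + (40) y + (-300).
Simplifying: h(y) = y^3 - 5*y^2 + 40*y - 300.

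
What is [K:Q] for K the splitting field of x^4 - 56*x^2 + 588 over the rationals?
[K:Q] = 4

f factors as (x^2 - 14)(x^2 - 42); the splitting field is K = Q(sqrt(14), sqrt(42)). Since 14, 42, and 588 are all non-squares in Q, the three subfields Q(sqrt(14)), Q(sqrt(42)), Q(sqrt(588)) are distinct degree-2 extensions, so [K:Q] = 4 (Klein four Galois group).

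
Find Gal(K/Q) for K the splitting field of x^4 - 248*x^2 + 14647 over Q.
Gal(K/Q) = V_4 (Klein four-group, Z/2Z × Z/2Z)

f factors as (x^2 - 151)(x^2 - 97), so the splitting field is K = Q(sqrt(151), sqrt(97)). The elements 151, 97, 14647 are all non-squares in Q, so sqrt(151) and sqrt(97) generate independent quadratic extensions. Thus [K:Q] = 4 and Gal(K/Q) is generated by the two order-2 automorphisms sqrt(151) ↦ -sqrt(151) and sqrt(97) ↦ -sqrt(97), giving V_4.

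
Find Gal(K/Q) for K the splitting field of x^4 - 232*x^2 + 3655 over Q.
Gal(K/Q) = V_4 (Klein four-group, Z/2Z × Z/2Z)

f factors as (x^2 - 215)(x^2 - 17), so the splitting field is K = Q(sqrt(215), sqrt(17)). The elements 215, 17, 3655 are all non-squares in Q, so sqrt(215) and sqrt(17) generate independent quadratic extensions. Thus [K:Q] = 4 and Gal(K/Q) is generated by the two order-2 automorphisms sqrt(215) ↦ -sqrt(215) and sqrt(17) ↦ -sqrt(17), giving V_4.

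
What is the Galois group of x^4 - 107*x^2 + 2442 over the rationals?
Gal(K/Q) = V_4 (Klein four-group, Z/2Z × Z/2Z)

f factors as (x^2 - 33)(x^2 - 74), so the splitting field is K = Q(sqrt(33), sqrt(74)). The elements 33, 74, 2442 are all non-squares in Q, so sqrt(33) and sqrt(74) generate independent quadratic extensions. Thus [K:Q] = 4 and Gal(K/Q) is generated by the two order-2 automorphisms sqrt(33) ↦ -sqrt(33) and sqrt(74) ↦ -sqrt(74), giving V_4.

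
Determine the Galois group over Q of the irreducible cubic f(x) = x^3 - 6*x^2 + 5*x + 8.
Gal(K/Q) = S_3 (symmetric group of order 6)

Compute the discriminant of x^3 + (-6)*x^2 + (5)*x + (8): Δ = 1264. Since Δ is not a rational square, the Galois group is not contained in A_3; it must be the full S_3 (irreducibility of the cubic rules out anything smaller).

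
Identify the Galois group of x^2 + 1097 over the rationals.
Gal(K/Q) = Z/2Z (cyclic of order 2)

x^2 + 1097 is irreducible over Q since -1097 is not a rational square. The splitting field Q(sqrt(-1097)) has degree 2 over Q, and its unique nontrivial automorphism is sqrt(-1097) ↦ -sqrt(-1097). Hence Gal(Q(sqrt(-1097))/Q) = Z/2Z.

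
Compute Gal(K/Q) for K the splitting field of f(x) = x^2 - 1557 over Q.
Gal(K/Q) = Z/2Z (cyclic of order 2)

x^2 - 1557 is irreducible over Q since 1557 is not a rational square. The splitting field Q(sqrt(1557)) has degree 2 over Q, and its unique nontrivial automorphism is sqrt(1557) ↦ -sqrt(1557). Hence Gal(Q(sqrt(1557))/Q) = Z/2Z.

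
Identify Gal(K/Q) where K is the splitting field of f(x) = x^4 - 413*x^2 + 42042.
Gal(K/Q) = V_4 (Klein four-group, Z/2Z × Z/2Z)

f factors as (x^2 - 231)(x^2 - 182), so the splitting field is K = Q(sqrt(231), sqrt(182)). The elements 231, 182, 42042 are all non-squares in Q, so sqrt(231) and sqrt(182) generate independent quadratic extensions. Thus [K:Q] = 4 and Gal(K/Q) is generated by the two order-2 automorphisms sqrt(231) ↦ -sqrt(231) and sqrt(182) ↦ -sqrt(182), giving V_4.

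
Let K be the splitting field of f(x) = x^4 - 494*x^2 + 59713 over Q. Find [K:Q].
[K:Q] = 4

f factors as (x^2 - 211)(x^2 - 283); the splitting field is K = Q(sqrt(211), sqrt(283)). Since 211, 283, and 59713 are all non-squares in Q, the three subfields Q(sqrt(211)), Q(sqrt(283)), Q(sqrt(59713)) are distinct degree-2 extensions, so [K:Q] = 4 (Klein four Galois group).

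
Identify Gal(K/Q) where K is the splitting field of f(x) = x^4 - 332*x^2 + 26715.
Gal(K/Q) = V_4 (Klein four-group, Z/2Z × Z/2Z)

f factors as (x^2 - 137)(x^2 - 195), so the splitting field is K = Q(sqrt(137), sqrt(195)). The elements 137, 195, 26715 are all non-squares in Q, so sqrt(137) and sqrt(195) generate independent quadratic extensions. Thus [K:Q] = 4 and Gal(K/Q) is generated by the two order-2 automorphisms sqrt(137) ↦ -sqrt(137) and sqrt(195) ↦ -sqrt(195), giving V_4.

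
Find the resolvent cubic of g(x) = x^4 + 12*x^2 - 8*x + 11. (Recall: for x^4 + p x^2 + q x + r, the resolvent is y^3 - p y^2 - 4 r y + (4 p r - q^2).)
h(y) = y^3 - 12*y^2 - 44*y + 464

Identify coefficients: p = 12, q = -8, r = 11.
Plug into h(y) = y^3 - p y^2 - 4 r y + (4 p r - q^2):
  h(y) = y^3 - (12) y^2 - 4*(11) y + (4*(12)*(11) - (-8)^2)
       = y^3 + (-12) y^2 + (-44) y + (464).
Simplifying: h(y) = y^3 - 12*y^2 - 44*y + 464.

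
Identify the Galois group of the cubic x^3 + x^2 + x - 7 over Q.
Gal(K/Q) = S_3 (symmetric group of order 6)

Compute the discriminant of x^3 + (1)*x^2 + (1)*x + (-7): Δ = -1424. Since Δ is not a rational square, the Galois group is not contained in A_3; it must be the full S_3 (irreducibility of the cubic rules out anything smaller).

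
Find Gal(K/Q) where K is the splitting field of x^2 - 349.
Gal(K/Q) = Z/2Z (cyclic of order 2)

x^2 - 349 is irreducible over Q since 349 is not a rational square. The splitting field Q(sqrt(349)) has degree 2 over Q, and its unique nontrivial automorphism is sqrt(349) ↦ -sqrt(349). Hence Gal(Q(sqrt(349))/Q) = Z/2Z.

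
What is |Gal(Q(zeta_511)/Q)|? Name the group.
|Gal(Q(zeta_511)/Q)| = phi(511) = 432; group ≅ (Z/511Z)^* ≅ Z/6Z × Z/72Z

The n-th cyclotomic polynomial Φ_511(x) is the minimal polynomial of zeta_511 over Q and has degree phi(511) = 432. So Q(zeta_511) is a degree-432 Galois extension with Galois group (Z/511Z)^*. By CRT, (Z/511Z)^* ≅ (Z/7Z)^* × (Z/73Z)^*. Each prime-power unit group is (Z/7Z)^* ≅ Z/6Z; (Z/73Z)^* ≅ Z/72Z. Hence Gal(Q(zeta_511)/Q) ≅ Z/6Z × Z/72Z.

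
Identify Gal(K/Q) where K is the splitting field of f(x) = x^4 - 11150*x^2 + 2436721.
Gal(K/Q) = Z/2Z (cyclic of order 2)

f factors as (x^2 - 10927)(x^2 - 223), so the splitting field is K = Q(sqrt(10927), sqrt(223)). The squarefree part of 10927 is 223 and the squarefree part of 223 is also 223, so sqrt(10927) and sqrt(223) are both rational multiples of sqrt(223). Hence Q(sqrt(10927)) = Q(sqrt(223)) = Q(sqrt(223)), and the splitting field collapses to a single degree-2 extension with Galois group Z/2Z.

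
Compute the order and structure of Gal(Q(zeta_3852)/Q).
|Gal(Q(zeta_3852)/Q)| = phi(3852) = 1272; group ≅ (Z/3852Z)^* ≅ Z/2Z × Z/6Z × Z/106Z

The n-th cyclotomic polynomial Φ_3852(x) is the minimal polynomial of zeta_3852 over Q and has degree phi(3852) = 1272. So Q(zeta_3852) is a degree-1272 Galois extension with Galois group (Z/3852Z)^*. By CRT, (Z/3852Z)^* ≅ (Z/4Z)^* × (Z/9Z)^* × (Z/107Z)^*. Each prime-power unit group is (Z/4Z)^* ≅ Z/2Z; (Z/9Z)^* ≅ Z/6Z; (Z/107Z)^* ≅ Z/106Z. Hence Gal(Q(zeta_3852)/Q) ≅ Z/2Z × Z/6Z × Z/106Z.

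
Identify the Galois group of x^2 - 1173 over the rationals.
Gal(K/Q) = Z/2Z (cyclic of order 2)

x^2 - 1173 is irreducible over Q since 1173 is not a rational square. The splitting field Q(sqrt(1173)) has degree 2 over Q, and its unique nontrivial automorphism is sqrt(1173) ↦ -sqrt(1173). Hence Gal(Q(sqrt(1173))/Q) = Z/2Z.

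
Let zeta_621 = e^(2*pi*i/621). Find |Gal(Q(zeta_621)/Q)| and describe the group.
|Gal(Q(zeta_621)/Q)| = phi(621) = 396; group ≅ (Z/621Z)^* ≅ Z/18Z × Z/22Z

The n-th cyclotomic polynomial Φ_621(x) is the minimal polynomial of zeta_621 over Q and has degree phi(621) = 396. So Q(zeta_621) is a degree-396 Galois extension with Galois group (Z/621Z)^*. By CRT, (Z/621Z)^* ≅ (Z/27Z)^* × (Z/23Z)^*. Each prime-power unit group is (Z/27Z)^* ≅ Z/18Z; (Z/23Z)^* ≅ Z/22Z. Hence Gal(Q(zeta_621)/Q) ≅ Z/18Z × Z/22Z.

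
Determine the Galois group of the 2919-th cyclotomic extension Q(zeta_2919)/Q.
|Gal(Q(zeta_2919)/Q)| = phi(2919) = 1656; group ≅ (Z/2919Z)^* ≅ Z/2Z × Z/6Z × Z/138Z

The n-th cyclotomic polynomial Φ_2919(x) is the minimal polynomial of zeta_2919 over Q and has degree phi(2919) = 1656. So Q(zeta_2919) is a degree-1656 Galois extension with Galois group (Z/2919Z)^*. By CRT, (Z/2919Z)^* ≅ (Z/3Z)^* × (Z/7Z)^* × (Z/139Z)^*. Each prime-power unit group is (Z/3Z)^* ≅ Z/2Z; (Z/7Z)^* ≅ Z/6Z; (Z/139Z)^* ≅ Z/138Z. Hence Gal(Q(zeta_2919)/Q) ≅ Z/2Z × Z/6Z × Z/138Z.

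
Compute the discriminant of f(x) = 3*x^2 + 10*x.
Δ = 100

For a quadratic a x^2 + b x + c the discriminant is Δ = b^2 - 4ac = (10)^2 - 4*(3)*(0) = 100 - (0) = 100.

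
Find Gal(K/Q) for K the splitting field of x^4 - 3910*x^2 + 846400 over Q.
Gal(K/Q) = Z/2Z (cyclic of order 2)

f factors as (x^2 - 3680)(x^2 - 230), so the splitting field is K = Q(sqrt(3680), sqrt(230)). The squarefree part of 3680 is 230 and the squarefree part of 230 is also 230, so sqrt(3680) and sqrt(230) are both rational multiples of sqrt(230). Hence Q(sqrt(3680)) = Q(sqrt(230)) = Q(sqrt(230)), and the splitting field collapses to a single degree-2 extension with Galois group Z/2Z.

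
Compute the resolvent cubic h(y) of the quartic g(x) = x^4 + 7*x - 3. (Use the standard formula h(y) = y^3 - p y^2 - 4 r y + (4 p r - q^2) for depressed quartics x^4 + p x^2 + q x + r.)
h(y) = y^3 + 12*y - 49

Identify coefficients: p = 0, q = 7, r = -3.
Plug into h(y) = y^3 - p y^2 - 4 r y + (4 p r - q^2):
  h(y) = y^3 - (0) y^2 - 4*(-3) y + (4*(0)*(-3) - (7)^2)
       = y^3 + (0) y^2 + (12) y + (-49).
Simplifying: h(y) = y^3 + 12*y - 49.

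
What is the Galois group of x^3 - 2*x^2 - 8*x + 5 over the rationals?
Gal(K/Q) = S_3 (symmetric group of order 6)

Compute the discriminant of x^3 + (-2)*x^2 + (-8)*x + (5): Δ = 3229. Since Δ is not a rational square, the Galois group is not contained in A_3; it must be the full S_3 (irreducibility of the cubic rules out anything smaller).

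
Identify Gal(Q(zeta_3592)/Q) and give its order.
|Gal(Q(zeta_3592)/Q)| = phi(3592) = 1792; group ≅ (Z/3592Z)^* ≅ Z/2Z × Z/2Z × Z/448Z

The n-th cyclotomic polynomial Φ_3592(x) is the minimal polynomial of zeta_3592 over Q and has degree phi(3592) = 1792. So Q(zeta_3592) is a degree-1792 Galois extension with Galois group (Z/3592Z)^*. By CRT, (Z/3592Z)^* ≅ (Z/8Z)^* × (Z/449Z)^*. Each prime-power unit group is (Z/8Z)^* ≅ Z/2Z × Z/2Z; (Z/449Z)^* ≅ Z/448Z. Hence Gal(Q(zeta_3592)/Q) ≅ Z/2Z × Z/2Z × Z/448Z.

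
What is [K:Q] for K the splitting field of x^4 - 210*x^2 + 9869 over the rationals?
[K:Q] = 4

f factors as (x^2 - 139)(x^2 - 71); the splitting field is K = Q(sqrt(139), sqrt(71)). Since 139, 71, and 9869 are all non-squares in Q, the three subfields Q(sqrt(139)), Q(sqrt(71)), Q(sqrt(9869)) are distinct degree-2 extensions, so [K:Q] = 4 (Klein four Galois group).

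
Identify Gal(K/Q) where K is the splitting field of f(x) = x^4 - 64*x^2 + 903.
Gal(K/Q) = V_4 (Klein four-group, Z/2Z × Z/2Z)

f factors as (x^2 - 21)(x^2 - 43), so the splitting field is K = Q(sqrt(21), sqrt(43)). The elements 21, 43, 903 are all non-squares in Q, so sqrt(21) and sqrt(43) generate independent quadratic extensions. Thus [K:Q] = 4 and Gal(K/Q) is generated by the two order-2 automorphisms sqrt(21) ↦ -sqrt(21) and sqrt(43) ↦ -sqrt(43), giving V_4.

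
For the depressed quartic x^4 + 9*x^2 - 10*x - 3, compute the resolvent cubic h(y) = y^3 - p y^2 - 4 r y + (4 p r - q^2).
h(y) = y^3 - 9*y^2 + 12*y - 208

Identify coefficients: p = 9, q = -10, r = -3.
Plug into h(y) = y^3 - p y^2 - 4 r y + (4 p r - q^2):
  h(y) = y^3 - (9) y^2 - 4*(-3) y + (4*(9)*(-3) - (-10)^2)
       = y^3 + (-9) y^2 + (12) y + (-208).
Simplifying: h(y) = y^3 - 9*y^2 + 12*y - 208.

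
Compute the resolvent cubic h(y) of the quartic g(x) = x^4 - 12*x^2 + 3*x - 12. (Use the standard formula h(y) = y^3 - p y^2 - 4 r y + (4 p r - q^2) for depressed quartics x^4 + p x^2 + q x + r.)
h(y) = y^3 + 12*y^2 + 48*y + 567

Identify coefficients: p = -12, q = 3, r = -12.
Plug into h(y) = y^3 - p y^2 - 4 r y + (4 p r - q^2):
  h(y) = y^3 - (-12) y^2 - 4*(-12) y + (4*(-12)*(-12) - (3)^2)
       = y^3 + (12) y^2 + (48) y + (567).
Simplifying: h(y) = y^3 + 12*y^2 + 48*y + 567.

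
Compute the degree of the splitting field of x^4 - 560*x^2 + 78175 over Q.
[K:Q] = 4

f factors as (x^2 - 265)(x^2 - 295); the splitting field is K = Q(sqrt(265), sqrt(295)). Since 265, 295, and 78175 are all non-squares in Q, the three subfields Q(sqrt(265)), Q(sqrt(295)), Q(sqrt(78175)) are distinct degree-2 extensions, so [K:Q] = 4 (Klein four Galois group).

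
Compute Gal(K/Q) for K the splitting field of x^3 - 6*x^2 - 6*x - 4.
Gal(K/Q) = S_3 (symmetric group of order 6)

Compute the discriminant of x^3 + (-6)*x^2 + (-6)*x + (-4): Δ = -4320. Since Δ is not a rational square, the Galois group is not contained in A_3; it must be the full S_3 (irreducibility of the cubic rules out anything smaller).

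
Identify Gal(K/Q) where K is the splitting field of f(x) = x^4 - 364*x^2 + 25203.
Gal(K/Q) = V_4 (Klein four-group, Z/2Z × Z/2Z)

f factors as (x^2 - 271)(x^2 - 93), so the splitting field is K = Q(sqrt(271), sqrt(93)). The elements 271, 93, 25203 are all non-squares in Q, so sqrt(271) and sqrt(93) generate independent quadratic extensions. Thus [K:Q] = 4 and Gal(K/Q) is generated by the two order-2 automorphisms sqrt(271) ↦ -sqrt(271) and sqrt(93) ↦ -sqrt(93), giving V_4.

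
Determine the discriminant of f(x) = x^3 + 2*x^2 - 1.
Δ = 5

For x^3 + a x^2 + b x + c the discriminant is Δ = 18 a b c - 4 a^3 c + a^2 b^2 - 4 b^3 - 27 c^2.
Plug a = 2, b = 0, c = -1:
  18*(2)*(0)*(-1) - 4*(2)^3*(-1) + (2)^2*(0)^2 - 4*(0)^3 - 27*(-1)^2
  = 0 + (32) + 0 + (0) + (-27)
  = 5.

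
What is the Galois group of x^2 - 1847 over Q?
Gal(K/Q) = Z/2Z (cyclic of order 2)

x^2 - 1847 is irreducible over Q since 1847 is not a rational square. The splitting field Q(sqrt(1847)) has degree 2 over Q, and its unique nontrivial automorphism is sqrt(1847) ↦ -sqrt(1847). Hence Gal(Q(sqrt(1847))/Q) = Z/2Z.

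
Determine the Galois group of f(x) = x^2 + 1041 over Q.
Gal(K/Q) = Z/2Z (cyclic of order 2)

x^2 + 1041 is irreducible over Q since -1041 is not a rational square. The splitting field Q(sqrt(-1041)) has degree 2 over Q, and its unique nontrivial automorphism is sqrt(-1041) ↦ -sqrt(-1041). Hence Gal(Q(sqrt(-1041))/Q) = Z/2Z.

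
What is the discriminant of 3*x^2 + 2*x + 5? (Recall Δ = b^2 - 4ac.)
Δ = -56

For a quadratic a x^2 + b x + c the discriminant is Δ = b^2 - 4ac = (2)^2 - 4*(3)*(5) = 4 - (60) = -56.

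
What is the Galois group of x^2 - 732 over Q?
Gal(K/Q) = Z/2Z (cyclic of order 2)

x^2 - 732 is irreducible over Q since 732 is not a rational square. The splitting field Q(sqrt(732)) has degree 2 over Q, and its unique nontrivial automorphism is sqrt(732) ↦ -sqrt(732). Hence Gal(Q(sqrt(732))/Q) = Z/2Z.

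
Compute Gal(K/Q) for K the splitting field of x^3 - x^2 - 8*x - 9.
Gal(K/Q) = S_3 (symmetric group of order 6)

Compute the discriminant of x^3 + (-1)*x^2 + (-8)*x + (-9): Δ = -1407. Since Δ is not a rational square, the Galois group is not contained in A_3; it must be the full S_3 (irreducibility of the cubic rules out anything smaller).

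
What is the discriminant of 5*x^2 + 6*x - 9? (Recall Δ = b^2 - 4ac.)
Δ = 216

For a quadratic a x^2 + b x + c the discriminant is Δ = b^2 - 4ac = (6)^2 - 4*(5)*(-9) = 36 - (-180) = 216.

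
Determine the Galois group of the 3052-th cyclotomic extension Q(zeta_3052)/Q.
|Gal(Q(zeta_3052)/Q)| = phi(3052) = 1296; group ≅ (Z/3052Z)^* ≅ Z/2Z × Z/6Z × Z/108Z

The n-th cyclotomic polynomial Φ_3052(x) is the minimal polynomial of zeta_3052 over Q and has degree phi(3052) = 1296. So Q(zeta_3052) is a degree-1296 Galois extension with Galois group (Z/3052Z)^*. By CRT, (Z/3052Z)^* ≅ (Z/4Z)^* × (Z/7Z)^* × (Z/109Z)^*. Each prime-power unit group is (Z/4Z)^* ≅ Z/2Z; (Z/7Z)^* ≅ Z/6Z; (Z/109Z)^* ≅ Z/108Z. Hence Gal(Q(zeta_3052)/Q) ≅ Z/2Z × Z/6Z × Z/108Z.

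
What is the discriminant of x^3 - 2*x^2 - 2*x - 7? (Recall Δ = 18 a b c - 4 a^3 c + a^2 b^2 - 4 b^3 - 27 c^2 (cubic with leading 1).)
Δ = -2003

For x^3 + a x^2 + b x + c the discriminant is Δ = 18 a b c - 4 a^3 c + a^2 b^2 - 4 b^3 - 27 c^2.
Plug a = -2, b = -2, c = -7:
  18*(-2)*(-2)*(-7) - 4*(-2)^3*(-7) + (-2)^2*(-2)^2 - 4*(-2)^3 - 27*(-7)^2
  = -504 + (-224) + 16 + (32) + (-1323)
  = -2003.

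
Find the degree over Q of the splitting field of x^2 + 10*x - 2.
[K:Q] = 2

The discriminant of x^2 + (10)*x + (-2) is b^2 - 4c = 100 - (-8) = 108. Since 108 is not a perfect square in Q, the polynomial is irreducible over Q. Its two roots generate a degree-2 extension, so [K:Q] = 2.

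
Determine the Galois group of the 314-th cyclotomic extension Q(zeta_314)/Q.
|Gal(Q(zeta_314)/Q)| = phi(314) = 156; group ≅ (Z/314Z)^* ≅ Z/156Z

The n-th cyclotomic polynomial Φ_314(x) is the minimal polynomial of zeta_314 over Q and has degree phi(314) = 156. So Q(zeta_314) is a degree-156 Galois extension with Galois group (Z/314Z)^*. By CRT, (Z/314Z)^* ≅ (Z/2Z)^* × (Z/157Z)^*. Each prime-power unit group is (Z/2Z)^* ≅ trivial group (order 1); (Z/157Z)^* ≅ Z/156Z. Hence Gal(Q(zeta_314)/Q) ≅ Z/156Z.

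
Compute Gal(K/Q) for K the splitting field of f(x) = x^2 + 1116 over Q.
Gal(K/Q) = Z/2Z (cyclic of order 2)

x^2 + 1116 is irreducible over Q since -1116 is not a rational square. The splitting field Q(sqrt(-1116)) has degree 2 over Q, and its unique nontrivial automorphism is sqrt(-1116) ↦ -sqrt(-1116). Hence Gal(Q(sqrt(-1116))/Q) = Z/2Z.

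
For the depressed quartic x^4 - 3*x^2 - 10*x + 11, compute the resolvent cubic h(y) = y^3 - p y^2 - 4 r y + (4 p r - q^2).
h(y) = y^3 + 3*y^2 - 44*y - 232

Identify coefficients: p = -3, q = -10, r = 11.
Plug into h(y) = y^3 - p y^2 - 4 r y + (4 p r - q^2):
  h(y) = y^3 - (-3) y^2 - 4*(11) y + (4*(-3)*(11) - (-10)^2)
       = y^3 + (3) y^2 + (-44) y + (-232).
Simplifying: h(y) = y^3 + 3*y^2 - 44*y - 232.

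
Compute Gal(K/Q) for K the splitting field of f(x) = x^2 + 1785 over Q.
Gal(K/Q) = Z/2Z (cyclic of order 2)

x^2 + 1785 is irreducible over Q since -1785 is not a rational square. The splitting field Q(sqrt(-1785)) has degree 2 over Q, and its unique nontrivial automorphism is sqrt(-1785) ↦ -sqrt(-1785). Hence Gal(Q(sqrt(-1785))/Q) = Z/2Z.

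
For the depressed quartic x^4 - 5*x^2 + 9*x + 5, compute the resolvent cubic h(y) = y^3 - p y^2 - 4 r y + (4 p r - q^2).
h(y) = y^3 + 5*y^2 - 20*y - 181

Identify coefficients: p = -5, q = 9, r = 5.
Plug into h(y) = y^3 - p y^2 - 4 r y + (4 p r - q^2):
  h(y) = y^3 - (-5) y^2 - 4*(5) y + (4*(-5)*(5) - (9)^2)
       = y^3 + (5) y^2 + (-20) y + (-181).
Simplifying: h(y) = y^3 + 5*y^2 - 20*y - 181.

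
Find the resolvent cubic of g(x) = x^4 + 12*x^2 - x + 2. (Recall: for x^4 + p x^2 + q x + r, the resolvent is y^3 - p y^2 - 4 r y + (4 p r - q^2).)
h(y) = y^3 - 12*y^2 - 8*y + 95

Identify coefficients: p = 12, q = -1, r = 2.
Plug into h(y) = y^3 - p y^2 - 4 r y + (4 p r - q^2):
  h(y) = y^3 - (12) y^2 - 4*(2) y + (4*(12)*(2) - (-1)^2)
       = y^3 + (-12) y^2 + (-8) y + (95).
Simplifying: h(y) = y^3 - 12*y^2 - 8*y + 95.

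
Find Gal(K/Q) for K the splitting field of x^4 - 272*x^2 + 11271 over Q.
Gal(K/Q) = V_4 (Klein four-group, Z/2Z × Z/2Z)

f factors as (x^2 - 221)(x^2 - 51), so the splitting field is K = Q(sqrt(221), sqrt(51)). The elements 221, 51, 11271 are all non-squares in Q, so sqrt(221) and sqrt(51) generate independent quadratic extensions. Thus [K:Q] = 4 and Gal(K/Q) is generated by the two order-2 automorphisms sqrt(221) ↦ -sqrt(221) and sqrt(51) ↦ -sqrt(51), giving V_4.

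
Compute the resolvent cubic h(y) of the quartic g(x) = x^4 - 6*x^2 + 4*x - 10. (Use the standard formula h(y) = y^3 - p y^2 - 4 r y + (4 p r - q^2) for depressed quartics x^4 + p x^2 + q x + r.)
h(y) = y^3 + 6*y^2 + 40*y + 224

Identify coefficients: p = -6, q = 4, r = -10.
Plug into h(y) = y^3 - p y^2 - 4 r y + (4 p r - q^2):
  h(y) = y^3 - (-6) y^2 - 4*(-10) y + (4*(-6)*(-10) - (4)^2)
       = y^3 + (6) y^2 + (40) y + (224).
Simplifying: h(y) = y^3 + 6*y^2 + 40*y + 224.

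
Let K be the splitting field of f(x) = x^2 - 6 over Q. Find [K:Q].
[K:Q] = 2

The discriminant of x^2 + (0)*x + (-6) is b^2 - 4c = 0 - (-24) = 24. Since 24 is not a perfect square in Q, the polynomial is irreducible over Q. Its two roots generate a degree-2 extension, so [K:Q] = 2.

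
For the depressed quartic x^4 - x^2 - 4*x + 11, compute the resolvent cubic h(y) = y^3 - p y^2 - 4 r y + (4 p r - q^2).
h(y) = y^3 + y^2 - 44*y - 60

Identify coefficients: p = -1, q = -4, r = 11.
Plug into h(y) = y^3 - p y^2 - 4 r y + (4 p r - q^2):
  h(y) = y^3 - (-1) y^2 - 4*(11) y + (4*(-1)*(11) - (-4)^2)
       = y^3 + (1) y^2 + (-44) y + (-60).
Simplifying: h(y) = y^3 + y^2 - 44*y - 60.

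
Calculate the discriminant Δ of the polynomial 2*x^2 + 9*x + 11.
Δ = -7

For a quadratic a x^2 + b x + c the discriminant is Δ = b^2 - 4ac = (9)^2 - 4*(2)*(11) = 81 - (88) = -7.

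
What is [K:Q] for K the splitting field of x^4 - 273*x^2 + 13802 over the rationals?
[K:Q] = 4

f factors as (x^2 - 206)(x^2 - 67); the splitting field is K = Q(sqrt(206), sqrt(67)). Since 206, 67, and 13802 are all non-squares in Q, the three subfields Q(sqrt(206)), Q(sqrt(67)), Q(sqrt(13802)) are distinct degree-2 extensions, so [K:Q] = 4 (Klein four Galois group).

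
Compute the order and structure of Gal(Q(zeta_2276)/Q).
|Gal(Q(zeta_2276)/Q)| = phi(2276) = 1136; group ≅ (Z/2276Z)^* ≅ Z/2Z × Z/568Z

The n-th cyclotomic polynomial Φ_2276(x) is the minimal polynomial of zeta_2276 over Q and has degree phi(2276) = 1136. So Q(zeta_2276) is a degree-1136 Galois extension with Galois group (Z/2276Z)^*. By CRT, (Z/2276Z)^* ≅ (Z/4Z)^* × (Z/569Z)^*. Each prime-power unit group is (Z/4Z)^* ≅ Z/2Z; (Z/569Z)^* ≅ Z/568Z. Hence Gal(Q(zeta_2276)/Q) ≅ Z/2Z × Z/568Z.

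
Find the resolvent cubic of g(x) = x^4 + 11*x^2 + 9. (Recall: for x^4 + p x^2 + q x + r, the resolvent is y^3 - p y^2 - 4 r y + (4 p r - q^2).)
h(y) = y^3 - 11*y^2 - 36*y + 396

Identify coefficients: p = 11, q = 0, r = 9.
Plug into h(y) = y^3 - p y^2 - 4 r y + (4 p r - q^2):
  h(y) = y^3 - (11) y^2 - 4*(9) y + (4*(11)*(9) - (0)^2)
       = y^3 + (-11) y^2 + (-36) y + (396).
Simplifying: h(y) = y^3 - 11*y^2 - 36*y + 396.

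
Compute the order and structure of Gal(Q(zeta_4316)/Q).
|Gal(Q(zeta_4316)/Q)| = phi(4316) = 1968; group ≅ (Z/4316Z)^* ≅ Z/2Z × Z/12Z × Z/82Z

The n-th cyclotomic polynomial Φ_4316(x) is the minimal polynomial of zeta_4316 over Q and has degree phi(4316) = 1968. So Q(zeta_4316) is a degree-1968 Galois extension with Galois group (Z/4316Z)^*. By CRT, (Z/4316Z)^* ≅ (Z/4Z)^* × (Z/13Z)^* × (Z/83Z)^*. Each prime-power unit group is (Z/4Z)^* ≅ Z/2Z; (Z/13Z)^* ≅ Z/12Z; (Z/83Z)^* ≅ Z/82Z. Hence Gal(Q(zeta_4316)/Q) ≅ Z/2Z × Z/12Z × Z/82Z.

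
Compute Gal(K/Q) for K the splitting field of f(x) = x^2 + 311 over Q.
Gal(K/Q) = Z/2Z (cyclic of order 2)

x^2 + 311 is irreducible over Q since -311 is not a rational square. The splitting field Q(sqrt(-311)) has degree 2 over Q, and its unique nontrivial automorphism is sqrt(-311) ↦ -sqrt(-311). Hence Gal(Q(sqrt(-311))/Q) = Z/2Z.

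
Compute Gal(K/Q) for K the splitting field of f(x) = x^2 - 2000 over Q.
Gal(K/Q) = Z/2Z (cyclic of order 2)

x^2 - 2000 is irreducible over Q since 2000 is not a rational square. The splitting field Q(sqrt(2000)) has degree 2 over Q, and its unique nontrivial automorphism is sqrt(2000) ↦ -sqrt(2000). Hence Gal(Q(sqrt(2000))/Q) = Z/2Z.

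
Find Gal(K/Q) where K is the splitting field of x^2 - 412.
Gal(K/Q) = Z/2Z (cyclic of order 2)

x^2 - 412 is irreducible over Q since 412 is not a rational square. The splitting field Q(sqrt(412)) has degree 2 over Q, and its unique nontrivial automorphism is sqrt(412) ↦ -sqrt(412). Hence Gal(Q(sqrt(412))/Q) = Z/2Z.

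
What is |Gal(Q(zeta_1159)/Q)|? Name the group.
|Gal(Q(zeta_1159)/Q)| = phi(1159) = 1080; group ≅ (Z/1159Z)^* ≅ Z/18Z × Z/60Z

The n-th cyclotomic polynomial Φ_1159(x) is the minimal polynomial of zeta_1159 over Q and has degree phi(1159) = 1080. So Q(zeta_1159) is a degree-1080 Galois extension with Galois group (Z/1159Z)^*. By CRT, (Z/1159Z)^* ≅ (Z/19Z)^* × (Z/61Z)^*. Each prime-power unit group is (Z/19Z)^* ≅ Z/18Z; (Z/61Z)^* ≅ Z/60Z. Hence Gal(Q(zeta_1159)/Q) ≅ Z/18Z × Z/60Z.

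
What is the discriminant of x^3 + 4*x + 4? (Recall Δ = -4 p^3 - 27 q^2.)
Δ = -688

For a depressed cubic x^3 + p x + q the discriminant is Δ = -4 p^3 - 27 q^2 = -4*(4)^3 - 27*(4)^2 = -256 - 432 = -688.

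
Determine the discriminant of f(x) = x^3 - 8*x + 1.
Δ = 2021

For a depressed cubic x^3 + p x + q the discriminant is Δ = -4 p^3 - 27 q^2 = -4*(-8)^3 - 27*(1)^2 = 2048 - 27 = 2021.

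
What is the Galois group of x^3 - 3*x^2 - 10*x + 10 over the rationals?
Gal(K/Q) = S_3 (symmetric group of order 6)

Compute the discriminant of x^3 + (-3)*x^2 + (-10)*x + (10): Δ = 8680. Since Δ is not a rational square, the Galois group is not contained in A_3; it must be the full S_3 (irreducibility of the cubic rules out anything smaller).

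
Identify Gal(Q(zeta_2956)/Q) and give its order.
|Gal(Q(zeta_2956)/Q)| = phi(2956) = 1476; group ≅ (Z/2956Z)^* ≅ Z/2Z × Z/738Z

The n-th cyclotomic polynomial Φ_2956(x) is the minimal polynomial of zeta_2956 over Q and has degree phi(2956) = 1476. So Q(zeta_2956) is a degree-1476 Galois extension with Galois group (Z/2956Z)^*. By CRT, (Z/2956Z)^* ≅ (Z/4Z)^* × (Z/739Z)^*. Each prime-power unit group is (Z/4Z)^* ≅ Z/2Z; (Z/739Z)^* ≅ Z/738Z. Hence Gal(Q(zeta_2956)/Q) ≅ Z/2Z × Z/738Z.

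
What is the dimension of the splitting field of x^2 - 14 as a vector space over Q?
[K:Q] = 2

The discriminant of x^2 + (0)*x + (-14) is b^2 - 4c = 0 - (-56) = 56. Since 56 is not a perfect square in Q, the polynomial is irreducible over Q. Its two roots generate a degree-2 extension, so [K:Q] = 2.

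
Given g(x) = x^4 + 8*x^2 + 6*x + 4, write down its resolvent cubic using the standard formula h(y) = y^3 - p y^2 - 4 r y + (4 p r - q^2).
h(y) = y^3 - 8*y^2 - 16*y + 92

Identify coefficients: p = 8, q = 6, r = 4.
Plug into h(y) = y^3 - p y^2 - 4 r y + (4 p r - q^2):
  h(y) = y^3 - (8) y^2 - 4*(4) y + (4*(8)*(4) - (6)^2)
       = y^3 + (-8) y^2 + (-16) y + (92).
Simplifying: h(y) = y^3 - 8*y^2 - 16*y + 92.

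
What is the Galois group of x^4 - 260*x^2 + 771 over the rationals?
Gal(K/Q) = V_4 (Klein four-group, Z/2Z × Z/2Z)

f factors as (x^2 - 257)(x^2 - 3), so the splitting field is K = Q(sqrt(257), sqrt(3)). The elements 257, 3, 771 are all non-squares in Q, so sqrt(257) and sqrt(3) generate independent quadratic extensions. Thus [K:Q] = 4 and Gal(K/Q) is generated by the two order-2 automorphisms sqrt(257) ↦ -sqrt(257) and sqrt(3) ↦ -sqrt(3), giving V_4.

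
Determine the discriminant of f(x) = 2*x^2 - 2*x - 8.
Δ = 68

For a quadratic a x^2 + b x + c the discriminant is Δ = b^2 - 4ac = (-2)^2 - 4*(2)*(-8) = 4 - (-64) = 68.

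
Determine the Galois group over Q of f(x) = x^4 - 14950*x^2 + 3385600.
Gal(K/Q) = Z/2Z (cyclic of order 2)

f factors as (x^2 - 14720)(x^2 - 230), so the splitting field is K = Q(sqrt(14720), sqrt(230)). The squarefree part of 14720 is 230 and the squarefree part of 230 is also 230, so sqrt(14720) and sqrt(230) are both rational multiples of sqrt(230). Hence Q(sqrt(14720)) = Q(sqrt(230)) = Q(sqrt(230)), and the splitting field collapses to a single degree-2 extension with Galois group Z/2Z.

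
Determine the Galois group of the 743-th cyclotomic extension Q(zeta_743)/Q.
|Gal(Q(zeta_743)/Q)| = phi(743) = 742; group ≅ (Z/743Z)^* ≅ Z/742Z

The n-th cyclotomic polynomial Φ_743(x) is the minimal polynomial of zeta_743 over Q and has degree phi(743) = 742. So Q(zeta_743) is a degree-742 Galois extension with Galois group (Z/743Z)^*. (Z/743Z)^* is cyclic since 743 is an odd prime power (or 4). Hence Gal(Q(zeta_743)/Q) ≅ Z/742Z.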